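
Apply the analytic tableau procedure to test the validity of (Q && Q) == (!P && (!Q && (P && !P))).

Not valid

Assume the negation and expand:
Initial set: {!((Q && Q) == (!P && (!Q && (P && !P))))}.
!((Q && Q) == (!P && (!Q && (P && !P)))): β-rule — branch into (Q && Q), !(!P && (!Q && (P && !P)))  //  !(Q && Q), (!P && (!Q && (P && !P))).
  branch 1 (add (Q && Q), !(!P && (!Q && (P && !P)))):
    (Q && Q): α-rule — add Q, Q.
    !(!P && (!Q && (P && !P))): β-rule — branch into !!P  //  !(!Q && (P && !P)).
      branch 1.1 (add !!P):
        ○ open, literals {P=1, Q=1}.
      branch 1.2 (add !(!Q && (P && !P))):
        !(!Q && (P && !P)): β-rule — branch into !!Q  //  !(P && !P).
          branch 1.2.1 (add !!Q):
            ○ open, literals {Q=1}.
          branch 1.2.2 (add !(P && !P)):
            !(P && !P): β-rule — branch into !P  //  !!P.
              branch 1.2.2.1 (add !P):
                ○ open, literals {P=0, Q=1}.
              branch 1.2.2.2 (add !!P):
                ○ open, literals {P=1, Q=1}.
  branch 2 (add !(Q && Q), (!P && (!Q && (P && !P)))):
    (!P && (!Q && (P && !P))): α-rule — add !P, (!Q && (P && !P)).
    (!Q && (P && !P)): α-rule — add !Q, (P && !P).
    (P && !P): α-rule — add P, !P.
    × closes — contains both P and !P.
1 branch closed, 4 open.
An open branch gives a countermodel: P=1, Q=1 (unmentioned atoms arbitrary); under it the original formula is false.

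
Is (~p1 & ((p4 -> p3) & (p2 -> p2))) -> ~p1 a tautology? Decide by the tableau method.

Valid

Assume the negation and expand:
Initial set: {~((~p1 & ((p4 -> p3) & (p2 -> p2))) -> ~p1)}.
~((~p1 & ((p4 -> p3) & (p2 -> p2))) -> ~p1): α-rule — add (~p1 & ((p4 -> p3) & (p2 -> p2))), ~~p1.
(~p1 & ((p4 -> p3) & (p2 -> p2))): α-rule — add ~p1, ((p4 -> p3) & (p2 -> p2)).
× closes — contains both p1 and ~p1.
All 1 branch closes.
Every branch closed, so the negation is unsatisfiable and the formula is valid.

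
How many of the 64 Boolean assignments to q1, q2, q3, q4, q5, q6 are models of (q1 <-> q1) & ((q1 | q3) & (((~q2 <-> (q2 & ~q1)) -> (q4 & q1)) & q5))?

20

Initial set: {((q1 <-> q1) & ((q1 | q3) & (((~q2 <-> (q2 & ~q1)) -> (q4 & q1)) & q5)))}.
((q1 <-> q1) & ((q1 | q3) & (((~q2 <-> (q2 & ~q1)) -> (q4 & q1)) & q5))): α-rule — add (q1 <-> q1), ((q1 | q3) & (((~q2 <-> (q2 & ~q1)) -> (q4 & q1)) & q5)).
((q1 | q3) & (((~q2 <-> (q2 & ~q1)) -> (q4 & q1)) & q5)): α-rule — add (q1 | q3), (((~q2 <-> (q2 & ~q1)) -> (q4 & q1)) & q5).
(((~q2 <-> (q2 & ~q1)) -> (q4 & q1)) & q5): α-rule — add ((~q2 <-> (q2 & ~q1)) -> (q4 & q1)), q5.
(q1 <-> q1): β-rule — branch into q1, q1  //  ~q1, ~q1.
  branch 1 (add q1, q1):
    (q1 | q3): β-rule — branch into q1  //  q3.
      branch 1.1 (add q1):
        ((~q2 <-> (q2 & ~q1)) -> (q4 & q1)): β-rule — branch into ~(~q2 <-> (q2 & ~q1))  //  (q4 & q1).
          branch 1.1.1 (add ~(~q2 <-> (q2 & ~q1))):
            ~(~q2 <-> (q2 & ~q1)): β-rule — branch into ~q2, ~(q2 & ~q1)  //  ~~q2, (q2 & ~q1).
              branch 1.1.1.1 (add ~q2, ~(q2 & ~q1)):
                ~(q2 & ~q1): β-rule — branch into ~q2  //  ~~q1.
                  branch 1.1.1.1.1 (add ~q2):
                    ○ open, literals {q1=T, q2=F, q5=T}.
                  branch 1.1.1.1.2 (add ~~q1):
                    ○ open, literals {q1=T, q2=F, q5=T}.
              branch 1.1.1.2 (add ~~q2, (q2 & ~q1)):
                (q2 & ~q1): α-rule — add q2, ~q1.
                × closes — contains both q1 and ~q1.
          branch 1.1.2 (add (q4 & q1)):
            (q4 & q1): α-rule — add q4, q1.
            ○ open, literals {q1=T, q4=T, q5=T}.
      branch 1.2 (add q3):
        ((~q2 <-> (q2 & ~q1)) -> (q4 & q1)): β-rule — branch into ~(~q2 <-> (q2 & ~q1))  //  (q4 & q1).
          branch 1.2.1 (add ~(~q2 <-> (q2 & ~q1))):
            ~(~q2 <-> (q2 & ~q1)): β-rule — branch into ~q2, ~(q2 & ~q1)  //  ~~q2, (q2 & ~q1).
              branch 1.2.1.1 (add ~q2, ~(q2 & ~q1)):
                ~(q2 & ~q1): β-rule — branch into ~q2  //  ~~q1.
                  branch 1.2.1.1.1 (add ~q2):
                    ○ open, literals {q1=T, q2=F, q3=T, q5=T}.
                  branch 1.2.1.1.2 (add ~~q1):
                    ○ open, literals {q1=T, q2=F, q3=T, q5=T}.
              branch 1.2.1.2 (add ~~q2, (q2 & ~q1)):
                (q2 & ~q1): α-rule — add q2, ~q1.
                × closes — contains both q1 and ~q1.
          branch 1.2.2 (add (q4 & q1)):
            (q4 & q1): α-rule — add q4, q1.
            ○ open, literals {q1=T, q3=T, q4=T, q5=T}.
  branch 2 (add ~q1, ~q1):
    (q1 | q3): β-rule — branch into q1  //  q3.
      branch 2.1 (add q1):
        × closes — contains both q1 and ~q1.
      branch 2.2 (add q3):
        ((~q2 <-> (q2 & ~q1)) -> (q4 & q1)): β-rule — branch into ~(~q2 <-> (q2 & ~q1))  //  (q4 & q1).
          branch 2.2.1 (add ~(~q2 <-> (q2 & ~q1))):
            ~(~q2 <-> (q2 & ~q1)): β-rule — branch into ~q2, ~(q2 & ~q1)  //  ~~q2, (q2 & ~q1).
              branch 2.2.1.1 (add ~q2, ~(q2 & ~q1)):
                ~(q2 & ~q1): β-rule — branch into ~q2  //  ~~q1.
                  branch 2.2.1.1.1 (add ~q2):
                    ○ open, literals {q1=F, q2=F, q3=T, q5=T}.
                  branch 2.2.1.1.2 (add ~~q1):
                    × closes — contains both q1 and ~q1.
              branch 2.2.1.2 (add ~~q2, (q2 & ~q1)):
                (q2 & ~q1): α-rule — add q2, ~q1.
                ○ open, literals {q1=F, q2=T, q3=T, q5=T}.
          branch 2.2.2 (add (q4 & q1)):
            (q4 & q1): α-rule — add q4, q1.
            × closes — contains both q1 and ~q1.
5 branches closed, 8 open.
Each open branch fixes some atoms; the unmentioned ones are free. Counting distinct full assignments: branch {q1=T, q2=F, q5=T} (q3, q4, q6) contributes 8 new; branch {q1=T, q2=F, q5=T} (q3, q4, q6) contributes 0 new; branch {q1=T, q4=T, q5=T} (q2, q3, q6) contributes 4 new; branch {q1=T, q2=F, q3=T, q5=T} (q4, q6) contributes 0 new; branch {q1=T, q2=F, q3=T, q5=T} (q4, q6) contributes 0 new; branch {q1=T, q3=T, q4=T, q5=T} (q2, q6) contributes 0 new; branch {q1=F, q2=F, q3=T, q5=T} (q4, q6) contributes 4 new; branch {q1=F, q2=T, q3=T, q5=T} (q4, q6) contributes 4 new. Total: 20.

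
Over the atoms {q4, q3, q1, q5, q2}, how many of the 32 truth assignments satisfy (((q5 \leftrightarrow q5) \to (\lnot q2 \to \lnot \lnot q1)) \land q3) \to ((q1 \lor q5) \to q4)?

Initial set: {((((q5 \leftrightarrow q5) \to (\lnot q2 \to \lnot \lnot q1)) \land q3) \to ((q1 \lor q5) \to q4))}.
((((q5 \leftrightarrow q5) \to (\lnot q2 \to \lnot \lnot q1)) \land q3) \to ((q1 \lor q5) \to q4)): β-rule — branch into \lnot (((q5 \leftrightarrow q5) \to (\lnot q2 \to \lnot \lnot q1)) \land q3)  //  ((q1 \lor q5) \to q4).
  branch 1 (add \lnot (((q5 \leftrightarrow q5) \to (\lnot q2 \to \lnot \lnot q1)) \land q3)):
    \lnot (((q5 \leftrightarrow q5) \to (\lnot q2 \to \lnot \lnot q1)) \land q3): β-rule — branch into \lnot ((q5 \leftrightarrow q5) \to (\lnot q2 \to \lnot \lnot q1))  //  \lnot q3.
      branch 1.1 (add \lnot ((q5 \leftrightarrow q5) \to (\lnot q2 \to \lnot \lnot q1))):
        \lnot ((q5 \leftrightarrow q5) \to (\lnot q2 \to \lnot \lnot q1)): α-rule — add (q5 \leftrightarrow q5), \lnot (\lnot q2 \to \lnot \lnot q1).
        \lnot (\lnot q2 \to \lnot \lnot q1): α-rule — add \lnot q2, \lnot \lnot \lnot q1.
        \lnot \lnot \lnot q1: drop double negation, giving \lnot q1.
        (q5 \leftrightarrow q5): β-rule — branch into q5, q5  //  \lnot q5, \lnot q5.
          branch 1.1.1 (add q5, q5):
            ○ open, literals {q1=F, q2=F, q5=T}.
          branch 1.1.2 (add \lnot q5, \lnot q5):
            ○ open, literals {q1=F, q2=F, q5=F}.
      branch 1.2 (add \lnot q3):
        ○ open, literals {q3=F}.
  branch 2 (add ((q1 \lor q5) \to q4)):
    ((q1 \lor q5) \to q4): β-rule — branch into \lnot (q1 \lor q5)  //  q4.
      branch 2.1 (add \lnot (q1 \lor q5)):
        \lnot (q1 \lor q5): α-rule — add \lnot q1, \lnot q5.
        ○ open, literals {q1=F, q5=F}.
      branch 2.2 (add q4):
        ○ open, literals {q4=T}.
0 branches closed, 5 open.
Each open branch fixes some atoms; the unmentioned ones are free. Counting distinct full assignments: branch {q1=F, q2=F, q5=T} (q4, q3) contributes 4 new; branch {q1=F, q2=F, q5=F} (q4, q3) contributes 4 new; branch {q3=F} (q4, q1, q5, q2) contributes 12 new; branch {q1=F, q5=F} (q4, q3, q2) contributes 2 new; branch {q4=T} (q3, q1, q5, q2) contributes 5 new. Total: 27.

27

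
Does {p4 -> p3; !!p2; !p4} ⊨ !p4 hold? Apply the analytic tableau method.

Yes

Initial set: {(p4 -> p3); !!p2; !p4; !!p4}.
× closes — contains both p4 and !p4.
All 1 branch closes.
Every branch closed, so the premises entail the conclusion.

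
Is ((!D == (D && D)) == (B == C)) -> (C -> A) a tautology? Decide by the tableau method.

Not valid

Assume the negation and expand:
Initial set: {F (((!D == (D && D)) == (B == C)) -> (C -> A))}.
F (((!D == (D && D)) == (B == C)) -> (C -> A)): α-rule — add T ((!D == (D && D)) == (B == C)), F (C -> A).
F (C -> A): α-rule — add T C, F A.
T ((!D == (D && D)) == (B == C)): β-rule — branch into T (!D == (D && D)), T (B == C)  //  F (!D == (D && D)), F (B == C).
  branch 1 (add T (!D == (D && D)), T (B == C)):
    T (!D == (D && D)): β-rule — branch into T !D, T (D && D)  //  F !D, F (D && D).
      branch 1.1 (add T !D, T (D && D)):
        T (D && D): α-rule — add T D, T D.
        × closes — contains both D and !D.
      branch 1.2 (add F !D, F (D && D)):
        T (B == C): β-rule — branch into T B, T C  //  F B, F C.
          branch 1.2.1 (add T B, T C):
            F (D && D): β-rule — branch into F D  //  F D.
              branch 1.2.1.1 (add F D):
                × closes — contains both D and !D.
              branch 1.2.1.2 (add F D):
                × closes — contains both D and !D.
          branch 1.2.2 (add F B, F C):
            × closes — contains both C and !C.
  branch 2 (add F (!D == (D && D)), F (B == C)):
    F (!D == (D && D)): β-rule — branch into T !D, F (D && D)  //  F !D, T (D && D).
      branch 2.1 (add T !D, F (D && D)):
        F (B == C): β-rule — branch into T B, F C  //  F B, T C.
          branch 2.1.1 (add T B, F C):
            × closes — contains both C and !C.
          branch 2.1.2 (add F B, T C):
            F (D && D): β-rule — branch into F D  //  F D.
              branch 2.1.2.1 (add F D):
                ○ open, literals {A=false, B=false, C=true, D=false}.
              branch 2.1.2.2 (add F D):
                ○ open, literals {A=false, B=false, C=true, D=false}.
      branch 2.2 (add F !D, T (D && D)):
        T (D && D): α-rule — add T D, T D.
        F (B == C): β-rule — branch into T B, F C  //  F B, T C.
          branch 2.2.1 (add T B, F C):
            × closes — contains both C and !C.
          branch 2.2.2 (add F B, T C):
            ○ open, literals {A=false, B=false, C=true, D=true}.
6 branches closed, 3 open.
An open branch gives a countermodel: A=false, B=false, C=true, D=false (unmentioned atoms arbitrary); under it the original formula is false.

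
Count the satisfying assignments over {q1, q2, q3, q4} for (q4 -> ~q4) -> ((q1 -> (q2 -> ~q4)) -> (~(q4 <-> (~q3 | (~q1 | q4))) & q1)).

10

Initial set: {((q4 -> ~q4) -> ((q1 -> (q2 -> ~q4)) -> (~(q4 <-> (~q3 | (~q1 | q4))) & q1)))}.
((q4 -> ~q4) -> ((q1 -> (q2 -> ~q4)) -> (~(q4 <-> (~q3 | (~q1 | q4))) & q1))): β-rule — branch into ~(q4 -> ~q4)  //  ((q1 -> (q2 -> ~q4)) -> (~(q4 <-> (~q3 | (~q1 | q4))) & q1)).
  branch 1 (add ~(q4 -> ~q4)):
    ~(q4 -> ~q4): α-rule — add q4, ~~q4.
    ○ open, literals {q4=1}.
  branch 2 (add ((q1 -> (q2 -> ~q4)) -> (~(q4 <-> (~q3 | (~q1 | q4))) & q1))):
    ((q1 -> (q2 -> ~q4)) -> (~(q4 <-> (~q3 | (~q1 | q4))) & q1)): β-rule — branch into ~(q1 -> (q2 -> ~q4))  //  (~(q4 <-> (~q3 | (~q1 | q4))) & q1).
      branch 2.1 (add ~(q1 -> (q2 -> ~q4))):
        ~(q1 -> (q2 -> ~q4)): α-rule — add q1, ~(q2 -> ~q4).
        ~(q2 -> ~q4): α-rule — add q2, ~~q4.
        ○ open, literals {q1=1, q2=1, q4=1}.
      branch 2.2 (add (~(q4 <-> (~q3 | (~q1 | q4))) & q1)):
        (~(q4 <-> (~q3 | (~q1 | q4))) & q1): α-rule — add ~(q4 <-> (~q3 | (~q1 | q4))), q1.
        ~(q4 <-> (~q3 | (~q1 | q4))): β-rule — branch into q4, ~(~q3 | (~q1 | q4))  //  ~q4, (~q3 | (~q1 | q4)).
          branch 2.2.1 (add q4, ~(~q3 | (~q1 | q4))):
            ~(~q3 | (~q1 | q4)): α-rule — add ~~q3, ~(~q1 | q4).
            ~(~q1 | q4): α-rule — add ~~q1, ~q4.
            × closes — contains both q4 and ~q4.
          branch 2.2.2 (add ~q4, (~q3 | (~q1 | q4))):
            (~q3 | (~q1 | q4)): β-rule — branch into ~q3  //  (~q1 | q4).
              branch 2.2.2.1 (add ~q3):
                ○ open, literals {q1=1, q3=0, q4=0}.
              branch 2.2.2.2 (add (~q1 | q4)):
                (~q1 | q4): β-rule — branch into ~q1  //  q4.
                  branch 2.2.2.2.1 (add ~q1):
                    × closes — contains both q1 and ~q1.
                  branch 2.2.2.2.2 (add q4):
                    × closes — contains both q4 and ~q4.
3 branches closed, 3 open.
Each open branch fixes some atoms; the unmentioned ones are free. Counting distinct full assignments: branch {q4=1} (q1, q2, q3) contributes 8 new; branch {q1=1, q2=1, q4=1} (q3) contributes 0 new; branch {q1=1, q3=0, q4=0} (q2) contributes 2 new. Total: 10.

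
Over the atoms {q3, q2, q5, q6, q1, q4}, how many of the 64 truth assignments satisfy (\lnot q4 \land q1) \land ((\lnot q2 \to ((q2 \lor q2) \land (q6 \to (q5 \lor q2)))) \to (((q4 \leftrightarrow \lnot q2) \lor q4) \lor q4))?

16

Initial set: {((\lnot q4 \land q1) \land ((\lnot q2 \to ((q2 \lor q2) \land (q6 \to (q5 \lor q2)))) \to (((q4 \leftrightarrow \lnot q2) \lor q4) \lor q4)))}.
((\lnot q4 \land q1) \land ((\lnot q2 \to ((q2 \lor q2) \land (q6 \to (q5 \lor q2)))) \to (((q4 \leftrightarrow \lnot q2) \lor q4) \lor q4))): α-rule — add (\lnot q4 \land q1), ((\lnot q2 \to ((q2 \lor q2) \land (q6 \to (q5 \lor q2)))) \to (((q4 \leftrightarrow \lnot q2) \lor q4) \lor q4)).
(\lnot q4 \land q1): α-rule — add \lnot q4, q1.
((\lnot q2 \to ((q2 \lor q2) \land (q6 \to (q5 \lor q2)))) \to (((q4 \leftrightarrow \lnot q2) \lor q4) \lor q4)): β-rule — branch into \lnot (\lnot q2 \to ((q2 \lor q2) \land (q6 \to (q5 \lor q2))))  //  (((q4 \leftrightarrow \lnot q2) \lor q4) \lor q4).
  branch 1 (add \lnot (\lnot q2 \to ((q2 \lor q2) \land (q6 \to (q5 \lor q2))))):
    \lnot (\lnot q2 \to ((q2 \lor q2) \land (q6 \to (q5 \lor q2)))): α-rule — add \lnot q2, \lnot ((q2 \lor q2) \land (q6 \to (q5 \lor q2))).
    \lnot ((q2 \lor q2) \land (q6 \to (q5 \lor q2))): β-rule — branch into \lnot (q2 \lor q2)  //  \lnot (q6 \to (q5 \lor q2)).
      branch 1.1 (add \lnot (q2 \lor q2)):
        \lnot (q2 \lor q2): α-rule — add \lnot q2, \lnot q2.
        ○ open, literals {q1=T, q2=F, q4=F}.
      branch 1.2 (add \lnot (q6 \to (q5 \lor q2))):
        \lnot (q6 \to (q5 \lor q2)): α-rule — add q6, \lnot (q5 \lor q2).
        \lnot (q5 \lor q2): α-rule — add \lnot q5, \lnot q2.
        ○ open, literals {q1=T, q2=F, q4=F, q5=F, q6=T}.
  branch 2 (add (((q4 \leftrightarrow \lnot q2) \lor q4) \lor q4)):
    (((q4 \leftrightarrow \lnot q2) \lor q4) \lor q4): β-rule — branch into ((q4 \leftrightarrow \lnot q2) \lor q4)  //  q4.
      branch 2.1 (add ((q4 \leftrightarrow \lnot q2) \lor q4)):
        ((q4 \leftrightarrow \lnot q2) \lor q4): β-rule — branch into (q4 \leftrightarrow \lnot q2)  //  q4.
          branch 2.1.1 (add (q4 \leftrightarrow \lnot q2)):
            (q4 \leftrightarrow \lnot q2): β-rule — branch into q4, \lnot q2  //  \lnot q4, \lnot \lnot q2.
              branch 2.1.1.1 (add q4, \lnot q2):
                × closes — contains both q4 and \lnot q4.
              branch 2.1.1.2 (add \lnot q4, \lnot \lnot q2):
                ○ open, literals {q1=T, q2=T, q4=F}.
          branch 2.1.2 (add q4):
            × closes — contains both q4 and \lnot q4.
      branch 2.2 (add q4):
        × closes — contains both q4 and \lnot q4.
3 branches closed, 3 open.
Each open branch fixes some atoms; the unmentioned ones are free. Counting distinct full assignments: branch {q1=T, q2=F, q4=F} (q3, q5, q6) contributes 8 new; branch {q1=T, q2=F, q4=F, q5=F, q6=T} (q3) contributes 0 new; branch {q1=T, q2=T, q4=F} (q3, q5, q6) contributes 8 new. Total: 16.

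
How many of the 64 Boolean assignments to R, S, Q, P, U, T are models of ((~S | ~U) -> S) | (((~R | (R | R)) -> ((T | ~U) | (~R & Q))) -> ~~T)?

54

Initial set: {(((~S | ~U) -> S) | (((~R | (R | R)) -> ((T | ~U) | (~R & Q))) -> ~~T))}.
(((~S | ~U) -> S) | (((~R | (R | R)) -> ((T | ~U) | (~R & Q))) -> ~~T)): β-rule — branch into ((~S | ~U) -> S)  //  (((~R | (R | R)) -> ((T | ~U) | (~R & Q))) -> ~~T).
  branch 1 (add ((~S | ~U) -> S)):
    ((~S | ~U) -> S): β-rule — branch into ~(~S | ~U)  //  S.
      branch 1.1 (add ~(~S | ~U)):
        ~(~S | ~U): α-rule — add ~~S, ~~U.
        ○ open, literals {S=T, U=T}.
      branch 1.2 (add S):
        ○ open, literals {S=T}.
  branch 2 (add (((~R | (R | R)) -> ((T | ~U) | (~R & Q))) -> ~~T)):
    (((~R | (R | R)) -> ((T | ~U) | (~R & Q))) -> ~~T): β-rule — branch into ~((~R | (R | R)) -> ((T | ~U) | (~R & Q)))  //  ~~T.
      branch 2.1 (add ~((~R | (R | R)) -> ((T | ~U) | (~R & Q)))):
        ~((~R | (R | R)) -> ((T | ~U) | (~R & Q))): α-rule — add (~R | (R | R)), ~((T | ~U) | (~R & Q)).
        ~((T | ~U) | (~R & Q)): α-rule — add ~(T | ~U), ~(~R & Q).
        ~(T | ~U): α-rule — add ~T, ~~U.
        (~R | (R | R)): β-rule — branch into ~R  //  (R | R).
          branch 2.1.1 (add ~R):
            ~(~R & Q): β-rule — branch into ~~R  //  ~Q.
              branch 2.1.1.1 (add ~~R):
                × closes — contains both R and ~R.
              branch 2.1.1.2 (add ~Q):
                ○ open, literals {Q=F, R=F, T=F, U=T}.
          branch 2.1.2 (add (R | R)):
            ~(~R & Q): β-rule — branch into ~~R  //  ~Q.
              branch 2.1.2.1 (add ~~R):
                (R | R): β-rule — branch into R  //  R.
                  branch 2.1.2.1.1 (add R):
                    ○ open, literals {R=T, T=F, U=T}.
                  branch 2.1.2.1.2 (add R):
                    ○ open, literals {R=T, T=F, U=T}.
              branch 2.1.2.2 (add ~Q):
                (R | R): β-rule — branch into R  //  R.
                  branch 2.1.2.2.1 (add R):
                    ○ open, literals {Q=F, R=T, T=F, U=T}.
                  branch 2.1.2.2.2 (add R):
                    ○ open, literals {Q=F, R=T, T=F, U=T}.
      branch 2.2 (add ~~T):
        ~~T: drop double negation, giving T.
        ○ open, literals {T=T}.
1 branch closed, 8 open.
Each open branch fixes some atoms; the unmentioned ones are free. Counting distinct full assignments: branch {S=T, U=T} (R, Q, P, T) contributes 16 new; branch {S=T} (R, Q, P, U, T) contributes 16 new; branch {Q=F, R=F, T=F, U=T} (S, P) contributes 2 new; branch {R=T, T=F, U=T} (S, Q, P) contributes 4 new; branch {R=T, T=F, U=T} (S, Q, P) contributes 0 new; branch {Q=F, R=T, T=F, U=T} (S, P) contributes 0 new; branch {Q=F, R=T, T=F, U=T} (S, P) contributes 0 new; branch {T=T} (R, S, Q, P, U) contributes 16 new. Total: 54.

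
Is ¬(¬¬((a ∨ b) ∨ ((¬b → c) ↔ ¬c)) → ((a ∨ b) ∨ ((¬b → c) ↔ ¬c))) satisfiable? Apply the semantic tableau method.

Unsatisfiable

Initial set: {¬(¬¬((a ∨ b) ∨ ((¬b → c) ↔ ¬c)) → ((a ∨ b) ∨ ((¬b → c) ↔ ¬c)))}.
¬(¬¬((a ∨ b) ∨ ((¬b → c) ↔ ¬c)) → ((a ∨ b) ∨ ((¬b → c) ↔ ¬c))): α-rule — add ¬¬((a ∨ b) ∨ ((¬b → c) ↔ ¬c)), ¬((a ∨ b) ∨ ((¬b → c) ↔ ¬c)).
¬¬((a ∨ b) ∨ ((¬b → c) ↔ ¬c)): drop double negation, giving ((a ∨ b) ∨ ((¬b → c) ↔ ¬c)).
¬((a ∨ b) ∨ ((¬b → c) ↔ ¬c)): α-rule — add ¬(a ∨ b), ¬((¬b → c) ↔ ¬c).
¬(a ∨ b): α-rule — add ¬a, ¬b.
((a ∨ b) ∨ ((¬b → c) ↔ ¬c)): β-rule — branch into (a ∨ b)  //  ((¬b → c) ↔ ¬c).
  branch 1 (add (a ∨ b)):
    ¬((¬b → c) ↔ ¬c): β-rule — branch into (¬b → c), ¬¬c  //  ¬(¬b → c), ¬c.
      branch 1.1 (add (¬b → c), ¬¬c):
        (a ∨ b): β-rule — branch into a  //  b.
          branch 1.1.1 (add a):
            × closes — contains both a and ¬a.
          branch 1.1.2 (add b):
            × closes — contains both b and ¬b.
      branch 1.2 (add ¬(¬b → c), ¬c):
        ¬(¬b → c): α-rule — add ¬b, ¬c.
        (a ∨ b): β-rule — branch into a  //  b.
          branch 1.2.1 (add a):
            × closes — contains both a and ¬a.
          branch 1.2.2 (add b):
            × closes — contains both b and ¬b.
  branch 2 (add ((¬b → c) ↔ ¬c)):
    ¬((¬b → c) ↔ ¬c): β-rule — branch into (¬b → c), ¬¬c  //  ¬(¬b → c), ¬c.
      branch 2.1 (add (¬b → c), ¬¬c):
        ((¬b → c) ↔ ¬c): β-rule — branch into (¬b → c), ¬c  //  ¬(¬b → c), ¬¬c.
          branch 2.1.1 (add (¬b → c), ¬c):
            × closes — contains both c and ¬c.
          branch 2.1.2 (add ¬(¬b → c), ¬¬c):
            ¬(¬b → c): α-rule — add ¬b, ¬c.
            × closes — contains both c and ¬c.
      branch 2.2 (add ¬(¬b → c), ¬c):
        ¬(¬b → c): α-rule — add ¬b, ¬c.
        ((¬b → c) ↔ ¬c): β-rule — branch into (¬b → c), ¬c  //  ¬(¬b → c), ¬¬c.
          branch 2.2.1 (add (¬b → c), ¬c):
            (¬b → c): β-rule — branch into ¬¬b  //  c.
              branch 2.2.1.1 (add ¬¬b):
                × closes — contains both b and ¬b.
              branch 2.2.1.2 (add c):
                × closes — contains both c and ¬c.
          branch 2.2.2 (add ¬(¬b → c), ¬¬c):
            × closes — contains both c and ¬c.
All 9 branches close.
Every branch closed; the formula is unsatisfiable.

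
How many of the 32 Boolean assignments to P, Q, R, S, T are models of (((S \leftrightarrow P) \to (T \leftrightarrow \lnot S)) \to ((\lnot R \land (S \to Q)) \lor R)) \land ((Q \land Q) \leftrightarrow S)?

16

Initial set: {((((S \leftrightarrow P) \to (T \leftrightarrow \lnot S)) \to ((\lnot R \land (S \to Q)) \lor R)) \land ((Q \land Q) \leftrightarrow S))}.
((((S \leftrightarrow P) \to (T \leftrightarrow \lnot S)) \to ((\lnot R \land (S \to Q)) \lor R)) \land ((Q \land Q) \leftrightarrow S)): α-rule — add (((S \leftrightarrow P) \to (T \leftrightarrow \lnot S)) \to ((\lnot R \land (S \to Q)) \lor R)), ((Q \land Q) \leftrightarrow S).
(((S \leftrightarrow P) \to (T \leftrightarrow \lnot S)) \to ((\lnot R \land (S \to Q)) \lor R)): β-rule — branch into \lnot ((S \leftrightarrow P) \to (T \leftrightarrow \lnot S))  //  ((\lnot R \land (S \to Q)) \lor R).
  branch 1 (add \lnot ((S \leftrightarrow P) \to (T \leftrightarrow \lnot S))):
    \lnot ((S \leftrightarrow P) \to (T \leftrightarrow \lnot S)): α-rule — add (S \leftrightarrow P), \lnot (T \leftrightarrow \lnot S).
    ((Q \land Q) \leftrightarrow S): β-rule — branch into (Q \land Q), S  //  \lnot (Q \land Q), \lnot S.
      branch 1.1 (add (Q \land Q), S):
        (Q \land Q): α-rule — add Q, Q.
        (S \leftrightarrow P): β-rule — branch into S, P  //  \lnot S, \lnot P.
          branch 1.1.1 (add S, P):
            \lnot (T \leftrightarrow \lnot S): β-rule — branch into T, \lnot \lnot S  //  \lnot T, \lnot S.
              branch 1.1.1.1 (add T, \lnot \lnot S):
                ○ open, literals {P=true, Q=true, S=true, T=true}.
              branch 1.1.1.2 (add \lnot T, \lnot S):
                × closes — contains both S and \lnot S.
          branch 1.1.2 (add \lnot S, \lnot P):
            × closes — contains both S and \lnot S.
      branch 1.2 (add \lnot (Q \land Q), \lnot S):
        (S \leftrightarrow P): β-rule — branch into S, P  //  \lnot S, \lnot P.
          branch 1.2.1 (add S, P):
            × closes — contains both S and \lnot S.
          branch 1.2.2 (add \lnot S, \lnot P):
            \lnot (T \leftrightarrow \lnot S): β-rule — branch into T, \lnot \lnot S  //  \lnot T, \lnot S.
              branch 1.2.2.1 (add T, \lnot \lnot S):
                × closes — contains both S and \lnot S.
              branch 1.2.2.2 (add \lnot T, \lnot S):
                \lnot (Q \land Q): β-rule — branch into \lnot Q  //  \lnot Q.
                  branch 1.2.2.2.1 (add \lnot Q):
                    ○ open, literals {P=false, Q=false, S=false, T=false}.
                  branch 1.2.2.2.2 (add \lnot Q):
                    ○ open, literals {P=false, Q=false, S=false, T=false}.
  branch 2 (add ((\lnot R \land (S \to Q)) \lor R)):
    ((Q \land Q) \leftrightarrow S): β-rule — branch into (Q \land Q), S  //  \lnot (Q \land Q), \lnot S.
      branch 2.1 (add (Q \land Q), S):
        (Q \land Q): α-rule — add Q, Q.
        ((\lnot R \land (S \to Q)) \lor R): β-rule — branch into (\lnot R \land (S \to Q))  //  R.
          branch 2.1.1 (add (\lnot R \land (S \to Q))):
            (\lnot R \land (S \to Q)): α-rule — add \lnot R, (S \to Q).
            (S \to Q): β-rule — branch into \lnot S  //  Q.
              branch 2.1.1.1 (add \lnot S):
                × closes — contains both S and \lnot S.
              branch 2.1.1.2 (add Q):
                ○ open, literals {Q=true, R=false, S=true}.
          branch 2.1.2 (add R):
            ○ open, literals {Q=true, R=true, S=true}.
      branch 2.2 (add \lnot (Q \land Q), \lnot S):
        ((\lnot R \land (S \to Q)) \lor R): β-rule — branch into (\lnot R \land (S \to Q))  //  R.
          branch 2.2.1 (add (\lnot R \land (S \to Q))):
            (\lnot R \land (S \to Q)): α-rule — add \lnot R, (S \to Q).
            \lnot (Q \land Q): β-rule — branch into \lnot Q  //  \lnot Q.
              branch 2.2.1.1 (add \lnot Q):
                (S \to Q): β-rule — branch into \lnot S  //  Q.
                  branch 2.2.1.1.1 (add \lnot S):
                    ○ open, literals {Q=false, R=false, S=false}.
                  branch 2.2.1.1.2 (add Q):
                    × closes — contains both Q and \lnot Q.
              branch 2.2.1.2 (add \lnot Q):
                (S \to Q): β-rule — branch into \lnot S  //  Q.
                  branch 2.2.1.2.1 (add \lnot S):
                    ○ open, literals {Q=false, R=false, S=false}.
                  branch 2.2.1.2.2 (add Q):
                    × closes — contains both Q and \lnot Q.
          branch 2.2.2 (add R):
            \lnot (Q \land Q): β-rule — branch into \lnot Q  //  \lnot Q.
              branch 2.2.2.1 (add \lnot Q):
                ○ open, literals {Q=false, R=true, S=false}.
              branch 2.2.2.2 (add \lnot Q):
                ○ open, literals {Q=false, R=true, S=false}.
7 branches closed, 9 open.
Each open branch fixes some atoms; the unmentioned ones are free. Counting distinct full assignments: branch {P=true, Q=true, S=true, T=true} (R) contributes 2 new; branch {P=false, Q=false, S=false, T=false} (R) contributes 2 new; branch {P=false, Q=false, S=false, T=false} (R) contributes 0 new; branch {Q=true, R=false, S=true} (P, T) contributes 3 new; branch {Q=true, R=true, S=true} (P, T) contributes 3 new; branch {Q=false, R=false, S=false} (P, T) contributes 3 new; branch {Q=false, R=false, S=false} (P, T) contributes 0 new; branch {Q=false, R=true, S=false} (P, T) contributes 3 new; branch {Q=false, R=true, S=false} (P, T) contributes 0 new. Total: 16.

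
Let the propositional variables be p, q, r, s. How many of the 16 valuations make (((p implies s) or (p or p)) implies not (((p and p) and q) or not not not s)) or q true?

Initial set: {((((p implies s) or (p or p)) implies not (((p and p) and q) or not not not s)) or q)}.
((((p implies s) or (p or p)) implies not (((p and p) and q) or not not not s)) or q): β-rule — branch into (((p implies s) or (p or p)) implies not (((p and p) and q) or not not not s))  //  q.
  branch 1 (add (((p implies s) or (p or p)) implies not (((p and p) and q) or not not not s))):
    (((p implies s) or (p or p)) implies not (((p and p) and q) or not not not s)): β-rule — branch into not ((p implies s) or (p or p))  //  not (((p and p) and q) or not not not s).
      branch 1.1 (add not ((p implies s) or (p or p))):
        not ((p implies s) or (p or p)): α-rule — add not (p implies s), not (p or p).
        not (p implies s): α-rule — add p, not s.
        not (p or p): α-rule — add not p, not p.
        × closes — contains both p and not p.
      branch 1.2 (add not (((p and p) and q) or not not not s)):
        not (((p and p) and q) or not not not s): α-rule — add not ((p and p) and q), not not not not s.
        not not not not s: drop double negation, giving not not s.
        not ((p and p) and q): β-rule — branch into not (p and p)  //  not q.
          branch 1.2.1 (add not (p and p)):
            not (p and p): β-rule — branch into not p  //  not p.
              branch 1.2.1.1 (add not p):
                ○ open, literals {p=false, s=true}.
              branch 1.2.1.2 (add not p):
                ○ open, literals {p=false, s=true}.
          branch 1.2.2 (add not q):
            ○ open, literals {q=false, s=true}.
  branch 2 (add q):
    ○ open, literals {q=true}.
1 branch closed, 4 open.
Each open branch fixes some atoms; the unmentioned ones are free. Counting distinct full assignments: branch {p=false, s=true} (q, r) contributes 4 new; branch {p=false, s=true} (q, r) contributes 0 new; branch {q=false, s=true} (p, r) contributes 2 new; branch {q=true} (p, r, s) contributes 6 new. Total: 12.

12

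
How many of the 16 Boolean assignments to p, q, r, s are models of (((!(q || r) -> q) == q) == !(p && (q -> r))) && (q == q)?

Initial set: {T ((((!(q || r) -> q) == q) == !(p && (q -> r))) && (q == q))}.
T ((((!(q || r) -> q) == q) == !(p && (q -> r))) && (q == q)): α-rule — add T (((!(q || r) -> q) == q) == !(p && (q -> r))), T (q == q).
T (((!(q || r) -> q) == q) == !(p && (q -> r))): β-rule — branch into T ((!(q || r) -> q) == q), T !(p && (q -> r))  //  F ((!(q || r) -> q) == q), F !(p && (q -> r)).
  branch 1 (add T ((!(q || r) -> q) == q), T !(p && (q -> r))):
    T (q == q): β-rule — branch into T q, T q  //  F q, F q.
      branch 1.1 (add T q, T q):
        T ((!(q || r) -> q) == q): β-rule — branch into T (!(q || r) -> q), T q  //  F (!(q || r) -> q), F q.
          branch 1.1.1 (add T (!(q || r) -> q), T q):
            T !(p && (q -> r)): β-rule — branch into F p  //  F (q -> r).
              branch 1.1.1.1 (add F p):
                T (!(q || r) -> q): β-rule — branch into F !(q || r)  //  T q.
                  branch 1.1.1.1.1 (add F !(q || r)):
                    F !(q || r): β-rule — branch into T q  //  T r.
                      branch 1.1.1.1.1.1 (add T q):
                        ○ open, literals {p=false, q=true}.
                      branch 1.1.1.1.1.2 (add T r):
                        ○ open, literals {p=false, q=true, r=true}.
                  branch 1.1.1.1.2 (add T q):
                    ○ open, literals {p=false, q=true}.
              branch 1.1.1.2 (add F (q -> r)):
                F (q -> r): α-rule — add T q, F r.
                T (!(q || r) -> q): β-rule — branch into F !(q || r)  //  T q.
                  branch 1.1.1.2.1 (add F !(q || r)):
                    F !(q || r): β-rule — branch into T q  //  T r.
                      branch 1.1.1.2.1.1 (add T q):
                        ○ open, literals {q=true, r=false}.
                      branch 1.1.1.2.1.2 (add T r):
                        × closes — contains both r and !r.
                  branch 1.1.1.2.2 (add T q):
                    ○ open, literals {q=true, r=false}.
          branch 1.1.2 (add F (!(q || r) -> q), F q):
            × closes — contains both q and !q.
      branch 1.2 (add F q, F q):
        T ((!(q || r) -> q) == q): β-rule — branch into T (!(q || r) -> q), T q  //  F (!(q || r) -> q), F q.
          branch 1.2.1 (add T (!(q || r) -> q), T q):
            × closes — contains both q and !q.
          branch 1.2.2 (add F (!(q || r) -> q), F q):
            F (!(q || r) -> q): α-rule — add T !(q || r), F q.
            T !(q || r): α-rule — add F q, F r.
            T !(p && (q -> r)): β-rule — branch into F p  //  F (q -> r).
              branch 1.2.2.1 (add F p):
                ○ open, literals {p=false, q=false, r=false}.
              branch 1.2.2.2 (add F (q -> r)):
                F (q -> r): α-rule — add T q, F r.
                × closes — contains both q and !q.
  branch 2 (add F ((!(q || r) -> q) == q), F !(p && (q -> r))):
    F !(p && (q -> r)): α-rule — add T p, T (q -> r).
    T (q == q): β-rule — branch into T q, T q  //  F q, F q.
      branch 2.1 (add T q, T q):
        F ((!(q || r) -> q) == q): β-rule — branch into T (!(q || r) -> q), F q  //  F (!(q || r) -> q), T q.
          branch 2.1.1 (add T (!(q || r) -> q), F q):
            × closes — contains both q and !q.
          branch 2.1.2 (add F (!(q || r) -> q), T q):
            F (!(q || r) -> q): α-rule — add T !(q || r), F q.
            × closes — contains both q and !q.
      branch 2.2 (add F q, F q):
        F ((!(q || r) -> q) == q): β-rule — branch into T (!(q || r) -> q), F q  //  F (!(q || r) -> q), T q.
          branch 2.2.1 (add T (!(q || r) -> q), F q):
            T (q -> r): β-rule — branch into F q  //  T r.
              branch 2.2.1.1 (add F q):
                T (!(q || r) -> q): β-rule — branch into F !(q || r)  //  T q.
                  branch 2.2.1.1.1 (add F !(q || r)):
                    F !(q || r): β-rule — branch into T q  //  T r.
                      branch 2.2.1.1.1.1 (add T q):
                        × closes — contains both q and !q.
                      branch 2.2.1.1.1.2 (add T r):
                        ○ open, literals {p=true, q=false, r=true}.
                  branch 2.2.1.1.2 (add T q):
                    × closes — contains both q and !q.
              branch 2.2.1.2 (add T r):
                T (!(q || r) -> q): β-rule — branch into F !(q || r)  //  T q.
                  branch 2.2.1.2.1 (add F !(q || r)):
                    F !(q || r): β-rule — branch into T q  //  T r.
                      branch 2.2.1.2.1.1 (add T q):
                        × closes — contains both q and !q.
                      branch 2.2.1.2.1.2 (add T r):
                        ○ open, literals {p=true, q=false, r=true}.
                  branch 2.2.1.2.2 (add T q):
                    × closes — contains both q and !q.
          branch 2.2.2 (add F (!(q || r) -> q), T q):
            × closes — contains both q and !q.
11 branches closed, 8 open.
Each open branch fixes some atoms; the unmentioned ones are free. Counting distinct full assignments: branch {p=false, q=true} (r, s) contributes 4 new; branch {p=false, q=true, r=true} (s) contributes 0 new; branch {p=false, q=true} (r, s) contributes 0 new; branch {q=true, r=false} (p, s) contributes 2 new; branch {q=true, r=false} (p, s) contributes 0 new; branch {p=false, q=false, r=false} (s) contributes 2 new; branch {p=true, q=false, r=true} (s) contributes 2 new; branch {p=true, q=false, r=true} (s) contributes 0 new. Total: 10.

10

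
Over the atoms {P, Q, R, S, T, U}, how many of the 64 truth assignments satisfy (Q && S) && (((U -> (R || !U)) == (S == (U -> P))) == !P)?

Initial set: {((Q && S) && (((U -> (R || !U)) == (S == (U -> P))) == !P))}.
((Q && S) && (((U -> (R || !U)) == (S == (U -> P))) == !P)): α-rule — add (Q && S), (((U -> (R || !U)) == (S == (U -> P))) == !P).
(Q && S): α-rule — add Q, S.
(((U -> (R || !U)) == (S == (U -> P))) == !P): β-rule — branch into ((U -> (R || !U)) == (S == (U -> P))), !P  //  !((U -> (R || !U)) == (S == (U -> P))), !!P.
  branch 1 (add ((U -> (R || !U)) == (S == (U -> P))), !P):
    ((U -> (R || !U)) == (S == (U -> P))): β-rule — branch into (U -> (R || !U)), (S == (U -> P))  //  !(U -> (R || !U)), !(S == (U -> P)).
      branch 1.1 (add (U -> (R || !U)), (S == (U -> P))):
        (U -> (R || !U)): β-rule — branch into !U  //  (R || !U).
          branch 1.1.1 (add !U):
            (S == (U -> P)): β-rule — branch into S, (U -> P)  //  !S, !(U -> P).
              branch 1.1.1.1 (add S, (U -> P)):
                (U -> P): β-rule — branch into !U  //  P.
                  branch 1.1.1.1.1 (add !U):
                    ○ open, literals {P=0, Q=1, S=1, U=0}.
                  branch 1.1.1.1.2 (add P):
                    × closes — contains both P and !P.
              branch 1.1.1.2 (add !S, !(U -> P)):
                × closes — contains both S and !S.
          branch 1.1.2 (add (R || !U)):
            (S == (U -> P)): β-rule — branch into S, (U -> P)  //  !S, !(U -> P).
              branch 1.1.2.1 (add S, (U -> P)):
                (R || !U): β-rule — branch into R  //  !U.
                  branch 1.1.2.1.1 (add R):
                    (U -> P): β-rule — branch into !U  //  P.
                      branch 1.1.2.1.1.1 (add !U):
                        ○ open, literals {P=0, Q=1, R=1, S=1, U=0}.
                      branch 1.1.2.1.1.2 (add P):
                        × closes — contains both P and !P.
                  branch 1.1.2.1.2 (add !U):
                    (U -> P): β-rule — branch into !U  //  P.
                      branch 1.1.2.1.2.1 (add !U):
                        ○ open, literals {P=0, Q=1, S=1, U=0}.
                      branch 1.1.2.1.2.2 (add P):
                        × closes — contains both P and !P.
              branch 1.1.2.2 (add !S, !(U -> P)):
                × closes — contains both S and !S.
      branch 1.2 (add !(U -> (R || !U)), !(S == (U -> P))):
        !(U -> (R || !U)): α-rule — add U, !(R || !U).
        !(R || !U): α-rule — add !R, !!U.
        !(S == (U -> P)): β-rule — branch into S, !(U -> P)  //  !S, (U -> P).
          branch 1.2.1 (add S, !(U -> P)):
            !(U -> P): α-rule — add U, !P.
            ○ open, literals {P=0, Q=1, R=0, S=1, U=1}.
          branch 1.2.2 (add !S, (U -> P)):
            × closes — contains both S and !S.
  branch 2 (add !((U -> (R || !U)) == (S == (U -> P))), !!P):
    !((U -> (R || !U)) == (S == (U -> P))): β-rule — branch into (U -> (R || !U)), !(S == (U -> P))  //  !(U -> (R || !U)), (S == (U -> P)).
      branch 2.1 (add (U -> (R || !U)), !(S == (U -> P))):
        (U -> (R || !U)): β-rule — branch into !U  //  (R || !U).
          branch 2.1.1 (add !U):
            !(S == (U -> P)): β-rule — branch into S, !(U -> P)  //  !S, (U -> P).
              branch 2.1.1.1 (add S, !(U -> P)):
                !(U -> P): α-rule — add U, !P.
                × closes — contains both U and !U.
              branch 2.1.1.2 (add !S, (U -> P)):
                × closes — contains both S and !S.
          branch 2.1.2 (add (R || !U)):
            !(S == (U -> P)): β-rule — branch into S, !(U -> P)  //  !S, (U -> P).
              branch 2.1.2.1 (add S, !(U -> P)):
                !(U -> P): α-rule — add U, !P.
                × closes — contains both P and !P.
              branch 2.1.2.2 (add !S, (U -> P)):
                × closes — contains both S and !S.
      branch 2.2 (add !(U -> (R || !U)), (S == (U -> P))):
        !(U -> (R || !U)): α-rule — add U, !(R || !U).
        !(R || !U): α-rule — add !R, !!U.
        (S == (U -> P)): β-rule — branch into S, (U -> P)  //  !S, !(U -> P).
          branch 2.2.1 (add S, (U -> P)):
            (U -> P): β-rule — branch into !U  //  P.
              branch 2.2.1.1 (add !U):
                × closes — contains both U and !U.
              branch 2.2.1.2 (add P):
                ○ open, literals {P=1, Q=1, R=0, S=1, U=1}.
          branch 2.2.2 (add !S, !(U -> P)):
            × closes — contains both S and !S.
12 branches closed, 5 open.
Each open branch fixes some atoms; the unmentioned ones are free. Counting distinct full assignments: branch {P=0, Q=1, S=1, U=0} (R, T) contributes 4 new; branch {P=0, Q=1, R=1, S=1, U=0} (T) contributes 0 new; branch {P=0, Q=1, S=1, U=0} (R, T) contributes 0 new; branch {P=0, Q=1, R=0, S=1, U=1} (T) contributes 2 new; branch {P=1, Q=1, R=0, S=1, U=1} (T) contributes 2 new. Total: 8.

8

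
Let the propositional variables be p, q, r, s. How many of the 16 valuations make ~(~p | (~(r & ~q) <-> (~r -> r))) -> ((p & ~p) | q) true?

12

Initial set: {T (~(~p | (~(r & ~q) <-> (~r -> r))) -> ((p & ~p) | q))}.
T (~(~p | (~(r & ~q) <-> (~r -> r))) -> ((p & ~p) | q)): β-rule — branch into F ~(~p | (~(r & ~q) <-> (~r -> r)))  //  T ((p & ~p) | q).
  branch 1 (add F ~(~p | (~(r & ~q) <-> (~r -> r)))):
    F ~(~p | (~(r & ~q) <-> (~r -> r))): β-rule — branch into T ~p  //  T (~(r & ~q) <-> (~r -> r)).
      branch 1.1 (add T ~p):
        ○ open, literals {p=F}.
      branch 1.2 (add T (~(r & ~q) <-> (~r -> r))):
        T (~(r & ~q) <-> (~r -> r)): β-rule — branch into T ~(r & ~q), T (~r -> r)  //  F ~(r & ~q), F (~r -> r).
          branch 1.2.1 (add T ~(r & ~q), T (~r -> r)):
            T ~(r & ~q): β-rule — branch into F r  //  F ~q.
              branch 1.2.1.1 (add F r):
                T (~r -> r): β-rule — branch into F ~r  //  T r.
                  branch 1.2.1.1.1 (add F ~r):
                    × closes — contains both r and ~r.
                  branch 1.2.1.1.2 (add T r):
                    × closes — contains both r and ~r.
              branch 1.2.1.2 (add F ~q):
                T (~r -> r): β-rule — branch into F ~r  //  T r.
                  branch 1.2.1.2.1 (add F ~r):
                    ○ open, literals {q=T, r=T}.
                  branch 1.2.1.2.2 (add T r):
                    ○ open, literals {q=T, r=T}.
          branch 1.2.2 (add F ~(r & ~q), F (~r -> r)):
            F ~(r & ~q): α-rule — add T r, T ~q.
            F (~r -> r): α-rule — add T ~r, F r.
            × closes — contains both r and ~r.
  branch 2 (add T ((p & ~p) | q)):
    T ((p & ~p) | q): β-rule — branch into T (p & ~p)  //  T q.
      branch 2.1 (add T (p & ~p)):
        T (p & ~p): α-rule — add T p, T ~p.
        × closes — contains both p and ~p.
      branch 2.2 (add T q):
        ○ open, literals {q=T}.
4 branches closed, 4 open.
Each open branch fixes some atoms; the unmentioned ones are free. Counting distinct full assignments: branch {p=F} (q, r, s) contributes 8 new; branch {q=T, r=T} (p, s) contributes 2 new; branch {q=T, r=T} (p, s) contributes 0 new; branch {q=T} (p, r, s) contributes 2 new. Total: 12.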